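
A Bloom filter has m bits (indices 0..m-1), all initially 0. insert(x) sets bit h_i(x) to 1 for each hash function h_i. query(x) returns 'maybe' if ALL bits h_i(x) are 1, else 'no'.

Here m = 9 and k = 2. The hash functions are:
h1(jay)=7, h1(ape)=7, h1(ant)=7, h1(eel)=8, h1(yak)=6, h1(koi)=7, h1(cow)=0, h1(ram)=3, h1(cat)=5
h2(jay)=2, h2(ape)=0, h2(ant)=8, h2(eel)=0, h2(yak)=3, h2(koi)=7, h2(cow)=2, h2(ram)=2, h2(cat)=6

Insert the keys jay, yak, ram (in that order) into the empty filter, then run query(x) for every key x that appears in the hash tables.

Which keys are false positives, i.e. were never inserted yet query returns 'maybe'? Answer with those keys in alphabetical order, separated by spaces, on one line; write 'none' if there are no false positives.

Start: bits=000000000
After insert 'jay': sets bits 2 7 -> bits=001000010
After insert 'yak': sets bits 3 6 -> bits=001100110
After insert 'ram': sets bits 2 3 -> bits=001100110
Not inserted: ant ape cat cow eel koi — query each against bits=001100110:
query ant: checks bit7=1, bit8=0 (has a 0) -> no => not a false positive
query ape: checks bit0=0, bit7=1 (has a 0) -> no => not a false positive
query cat: checks bit5=0, bit6=1 (has a 0) -> no => not a false positive
query cow: checks bit0=0, bit2=1 (has a 0) -> no => not a false positive
query eel: checks bit0=0, bit8=0 (has a 0) -> no => not a false positive
query koi: checks bit7=1 (all 1) -> maybe => FALSE POSITIVE
False positives (alphabetical): koi

Answer: koi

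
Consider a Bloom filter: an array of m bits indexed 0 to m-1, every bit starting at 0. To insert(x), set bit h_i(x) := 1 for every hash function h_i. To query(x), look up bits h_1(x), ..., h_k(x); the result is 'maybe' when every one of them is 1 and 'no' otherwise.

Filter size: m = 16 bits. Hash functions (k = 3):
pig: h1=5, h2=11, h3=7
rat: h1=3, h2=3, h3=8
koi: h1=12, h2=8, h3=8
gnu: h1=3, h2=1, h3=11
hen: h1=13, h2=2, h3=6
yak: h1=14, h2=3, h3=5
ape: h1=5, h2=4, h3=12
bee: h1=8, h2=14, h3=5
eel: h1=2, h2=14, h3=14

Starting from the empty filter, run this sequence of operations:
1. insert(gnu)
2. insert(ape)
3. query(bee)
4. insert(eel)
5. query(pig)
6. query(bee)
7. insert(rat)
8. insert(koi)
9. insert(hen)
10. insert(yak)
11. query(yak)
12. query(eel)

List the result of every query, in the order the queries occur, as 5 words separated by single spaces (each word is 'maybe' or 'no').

Answer: no no no maybe maybe

Derivation:
Start: bits=0000000000000000
Op 1: insert gnu -> sets bits 1 3 11 -> bits=0101000000010000
Op 2: insert ape -> sets bits 4 5 12 -> bits=0101110000011000
Op 3: query bee -> checks bit5=1, bit8=0, bit14=0 (has a 0) -> no
Op 4: insert eel -> sets bits 2 14 -> bits=0111110000011010
Op 5: query pig -> checks bit5=1, bit7=0, bit11=1 (has a 0) -> no
Op 6: query bee -> checks bit5=1, bit8=0, bit14=1 (has a 0) -> no
Op 7: insert rat -> sets bits 3 8 -> bits=0111110010011010
Op 8: insert koi -> sets bits 8 12 -> bits=0111110010011010
Op 9: insert hen -> sets bits 2 6 13 -> bits=0111111010011110
Op 10: insert yak -> sets bits 3 5 14 -> bits=0111111010011110
Op 11: query yak -> checks bit3=1, bit5=1, bit14=1 (all 1) -> maybe
Op 12: query eel -> checks bit2=1, bit14=1 (all 1) -> maybe
Query results in order: no no no maybe maybe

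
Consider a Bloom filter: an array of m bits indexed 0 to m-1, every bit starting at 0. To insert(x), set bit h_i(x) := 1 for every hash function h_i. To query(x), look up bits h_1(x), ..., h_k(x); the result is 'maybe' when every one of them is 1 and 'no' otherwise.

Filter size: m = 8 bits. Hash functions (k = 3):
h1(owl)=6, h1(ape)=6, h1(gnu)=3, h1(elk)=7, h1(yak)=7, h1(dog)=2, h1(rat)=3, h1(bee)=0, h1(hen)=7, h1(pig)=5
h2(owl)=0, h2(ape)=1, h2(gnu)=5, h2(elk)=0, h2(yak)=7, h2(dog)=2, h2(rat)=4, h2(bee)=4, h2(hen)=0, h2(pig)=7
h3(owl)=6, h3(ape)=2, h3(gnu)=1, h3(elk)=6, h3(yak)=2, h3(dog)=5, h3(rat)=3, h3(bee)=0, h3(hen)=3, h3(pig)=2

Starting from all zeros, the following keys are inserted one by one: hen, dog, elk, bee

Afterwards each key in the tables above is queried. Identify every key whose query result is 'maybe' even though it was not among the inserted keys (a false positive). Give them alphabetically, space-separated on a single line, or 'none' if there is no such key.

Start: bits=00000000
After insert 'hen': sets bits 0 3 7 -> bits=10010001
After insert 'dog': sets bits 2 5 -> bits=10110101
After insert 'elk': sets bits 0 6 7 -> bits=10110111
After insert 'bee': sets bits 0 4 -> bits=10111111
Not inserted: ape gnu owl pig rat yak — query each against bits=10111111:
query ape: checks bit1=0, bit2=1, bit6=1 (has a 0) -> no => not a false positive
query gnu: checks bit1=0, bit3=1, bit5=1 (has a 0) -> no => not a false positive
query owl: checks bit0=1, bit6=1 (all 1) -> maybe => FALSE POSITIVE
query pig: checks bit2=1, bit5=1, bit7=1 (all 1) -> maybe => FALSE POSITIVE
query rat: checks bit3=1, bit4=1 (all 1) -> maybe => FALSE POSITIVE
query yak: checks bit2=1, bit7=1 (all 1) -> maybe => FALSE POSITIVE
False positives (alphabetical): owl pig rat yak

Answer: owl pig rat yak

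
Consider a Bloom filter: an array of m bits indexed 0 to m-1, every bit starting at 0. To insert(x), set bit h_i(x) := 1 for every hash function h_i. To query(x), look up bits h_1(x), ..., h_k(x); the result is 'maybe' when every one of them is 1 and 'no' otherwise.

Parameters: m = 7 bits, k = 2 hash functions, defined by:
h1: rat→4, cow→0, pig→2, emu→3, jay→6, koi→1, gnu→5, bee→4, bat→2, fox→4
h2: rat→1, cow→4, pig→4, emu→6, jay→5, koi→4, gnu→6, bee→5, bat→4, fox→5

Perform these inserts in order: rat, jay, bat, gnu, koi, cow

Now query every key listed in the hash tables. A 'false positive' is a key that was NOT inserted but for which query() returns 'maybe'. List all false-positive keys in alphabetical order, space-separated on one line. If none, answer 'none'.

Answer: bee fox pig

Derivation:
Start: bits=0000000
After insert 'rat': sets bits 1 4 -> bits=0100100
After insert 'jay': sets bits 5 6 -> bits=0100111
After insert 'bat': sets bits 2 4 -> bits=0110111
After insert 'gnu': sets bits 5 6 -> bits=0110111
After insert 'koi': sets bits 1 4 -> bits=0110111
After insert 'cow': sets bits 0 4 -> bits=1110111
Not inserted: bee emu fox pig — query each against bits=1110111:
query bee: checks bit4=1, bit5=1 (all 1) -> maybe => FALSE POSITIVE
query emu: checks bit3=0, bit6=1 (has a 0) -> no => not a false positive
query fox: checks bit4=1, bit5=1 (all 1) -> maybe => FALSE POSITIVE
query pig: checks bit2=1, bit4=1 (all 1) -> maybe => FALSE POSITIVE
False positives (alphabetical): bee fox pig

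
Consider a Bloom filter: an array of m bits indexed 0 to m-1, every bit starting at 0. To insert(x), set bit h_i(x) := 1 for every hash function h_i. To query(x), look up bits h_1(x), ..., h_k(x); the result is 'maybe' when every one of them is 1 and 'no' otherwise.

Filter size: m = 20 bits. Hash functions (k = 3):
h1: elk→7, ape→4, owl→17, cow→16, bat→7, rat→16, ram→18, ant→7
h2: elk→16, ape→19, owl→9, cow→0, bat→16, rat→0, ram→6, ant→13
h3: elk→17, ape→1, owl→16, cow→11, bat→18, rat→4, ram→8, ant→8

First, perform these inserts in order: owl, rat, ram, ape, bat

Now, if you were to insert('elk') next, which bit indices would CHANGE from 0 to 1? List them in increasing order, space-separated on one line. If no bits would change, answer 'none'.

Start: bits=00000000000000000000
After insert 'owl': sets bits 9 16 17 -> bits=00000000010000001100
After insert 'rat': sets bits 0 4 16 -> bits=10001000010000001100
After insert 'ram': sets bits 6 8 18 -> bits=10001010110000001110
After insert 'ape': sets bits 1 4 19 -> bits=11001010110000001111
After insert 'bat': sets bits 7 16 18 -> bits=11001011110000001111
insert 'elk' would touch bits 7 16 17; currently bit7=1, bit16=1, bit17=1
Bits that are 0 among those (would change 0->1): none

Answer: none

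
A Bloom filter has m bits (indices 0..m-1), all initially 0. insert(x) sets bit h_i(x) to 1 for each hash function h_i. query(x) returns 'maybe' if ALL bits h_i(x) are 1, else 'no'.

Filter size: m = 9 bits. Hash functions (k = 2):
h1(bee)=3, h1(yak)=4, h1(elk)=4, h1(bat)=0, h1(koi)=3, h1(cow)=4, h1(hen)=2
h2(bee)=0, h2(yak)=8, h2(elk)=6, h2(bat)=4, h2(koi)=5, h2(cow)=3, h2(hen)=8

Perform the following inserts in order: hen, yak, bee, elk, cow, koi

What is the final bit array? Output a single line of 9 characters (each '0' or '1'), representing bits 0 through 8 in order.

Start: bits=000000000
After insert 'hen': sets bits 2 8 -> bits=001000001
After insert 'yak': sets bits 4 8 -> bits=001010001
After insert 'bee': sets bits 0 3 -> bits=101110001
After insert 'elk': sets bits 4 6 -> bits=101110101
After insert 'cow': sets bits 3 4 -> bits=101110101
After insert 'koi': sets bits 3 5 -> bits=101111101

Answer: 101111101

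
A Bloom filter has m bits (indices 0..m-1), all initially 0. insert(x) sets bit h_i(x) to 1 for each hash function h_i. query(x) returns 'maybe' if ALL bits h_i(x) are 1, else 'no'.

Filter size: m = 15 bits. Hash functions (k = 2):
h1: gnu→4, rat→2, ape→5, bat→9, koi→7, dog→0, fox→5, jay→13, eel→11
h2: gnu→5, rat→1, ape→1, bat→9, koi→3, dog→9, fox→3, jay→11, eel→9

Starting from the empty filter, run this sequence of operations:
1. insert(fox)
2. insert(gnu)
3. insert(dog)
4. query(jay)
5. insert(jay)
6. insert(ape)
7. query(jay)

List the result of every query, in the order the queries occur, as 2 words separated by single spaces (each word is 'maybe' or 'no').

Start: bits=000000000000000
Op 1: insert fox -> sets bits 3 5 -> bits=000101000000000
Op 2: insert gnu -> sets bits 4 5 -> bits=000111000000000
Op 3: insert dog -> sets bits 0 9 -> bits=100111000100000
Op 4: query jay -> checks bit11=0, bit13=0 (has a 0) -> no
Op 5: insert jay -> sets bits 11 13 -> bits=100111000101010
Op 6: insert ape -> sets bits 1 5 -> bits=110111000101010
Op 7: query jay -> checks bit11=1, bit13=1 (all 1) -> maybe
Query results in order: no maybe

Answer: no maybe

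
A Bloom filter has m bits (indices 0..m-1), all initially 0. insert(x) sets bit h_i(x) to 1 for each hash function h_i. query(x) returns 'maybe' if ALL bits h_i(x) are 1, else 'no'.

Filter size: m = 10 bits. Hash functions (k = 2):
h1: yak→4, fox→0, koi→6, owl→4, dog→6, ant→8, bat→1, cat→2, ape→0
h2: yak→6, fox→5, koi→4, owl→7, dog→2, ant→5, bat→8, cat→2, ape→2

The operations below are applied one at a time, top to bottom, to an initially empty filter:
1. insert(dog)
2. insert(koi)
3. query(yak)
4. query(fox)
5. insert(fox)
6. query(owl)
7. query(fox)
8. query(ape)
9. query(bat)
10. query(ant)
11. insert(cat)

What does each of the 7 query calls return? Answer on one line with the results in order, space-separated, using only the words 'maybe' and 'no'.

Start: bits=0000000000
Op 1: insert dog -> sets bits 2 6 -> bits=0010001000
Op 2: insert koi -> sets bits 4 6 -> bits=0010101000
Op 3: query yak -> checks bit4=1, bit6=1 (all 1) -> maybe
Op 4: query fox -> checks bit0=0, bit5=0 (has a 0) -> no
Op 5: insert fox -> sets bits 0 5 -> bits=1010111000
Op 6: query owl -> checks bit4=1, bit7=0 (has a 0) -> no
Op 7: query fox -> checks bit0=1, bit5=1 (all 1) -> maybe
Op 8: query ape -> checks bit0=1, bit2=1 (all 1) -> maybe
Op 9: query bat -> checks bit1=0, bit8=0 (has a 0) -> no
Op 10: query ant -> checks bit5=1, bit8=0 (has a 0) -> no
Op 11: insert cat -> sets bits 2 -> bits=1010111000
Query results in order: maybe no no maybe maybe no no

Answer: maybe no no maybe maybe no no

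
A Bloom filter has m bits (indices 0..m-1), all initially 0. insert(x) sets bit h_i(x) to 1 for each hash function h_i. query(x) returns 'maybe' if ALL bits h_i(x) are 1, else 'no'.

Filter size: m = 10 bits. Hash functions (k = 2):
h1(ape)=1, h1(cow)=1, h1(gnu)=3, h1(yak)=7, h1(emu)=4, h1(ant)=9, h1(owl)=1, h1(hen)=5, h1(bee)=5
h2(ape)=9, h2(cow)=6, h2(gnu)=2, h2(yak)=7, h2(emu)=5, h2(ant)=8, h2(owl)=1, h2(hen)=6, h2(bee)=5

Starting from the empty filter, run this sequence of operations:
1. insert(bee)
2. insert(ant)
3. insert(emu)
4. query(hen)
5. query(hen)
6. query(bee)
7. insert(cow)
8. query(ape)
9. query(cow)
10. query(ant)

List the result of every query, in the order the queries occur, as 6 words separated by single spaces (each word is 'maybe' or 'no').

Start: bits=0000000000
Op 1: insert bee -> sets bits 5 -> bits=0000010000
Op 2: insert ant -> sets bits 8 9 -> bits=0000010011
Op 3: insert emu -> sets bits 4 5 -> bits=0000110011
Op 4: query hen -> checks bit5=1, bit6=0 (has a 0) -> no
Op 5: query hen -> checks bit5=1, bit6=0 (has a 0) -> no
Op 6: query bee -> checks bit5=1 (all 1) -> maybe
Op 7: insert cow -> sets bits 1 6 -> bits=0100111011
Op 8: query ape -> checks bit1=1, bit9=1 (all 1) -> maybe
Op 9: query cow -> checks bit1=1, bit6=1 (all 1) -> maybe
Op 10: query ant -> checks bit8=1, bit9=1 (all 1) -> maybe
Query results in order: no no maybe maybe maybe maybe

Answer: no no maybe maybe maybe maybe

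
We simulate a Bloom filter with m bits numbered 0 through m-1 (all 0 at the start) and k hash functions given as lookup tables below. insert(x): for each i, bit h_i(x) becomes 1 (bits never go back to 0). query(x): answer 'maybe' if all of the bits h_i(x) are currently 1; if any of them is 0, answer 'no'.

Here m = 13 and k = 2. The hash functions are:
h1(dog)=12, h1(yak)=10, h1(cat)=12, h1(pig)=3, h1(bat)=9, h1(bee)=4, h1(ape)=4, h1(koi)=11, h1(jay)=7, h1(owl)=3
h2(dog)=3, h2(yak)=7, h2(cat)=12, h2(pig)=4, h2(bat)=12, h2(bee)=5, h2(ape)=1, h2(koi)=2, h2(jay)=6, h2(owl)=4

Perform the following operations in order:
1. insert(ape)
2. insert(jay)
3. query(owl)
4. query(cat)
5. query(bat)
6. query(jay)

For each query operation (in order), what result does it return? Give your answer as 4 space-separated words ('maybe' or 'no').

Answer: no no no maybe

Derivation:
Start: bits=0000000000000
Op 1: insert ape -> sets bits 1 4 -> bits=0100100000000
Op 2: insert jay -> sets bits 6 7 -> bits=0100101100000
Op 3: query owl -> checks bit3=0, bit4=1 (has a 0) -> no
Op 4: query cat -> checks bit12=0 (has a 0) -> no
Op 5: query bat -> checks bit9=0, bit12=0 (has a 0) -> no
Op 6: query jay -> checks bit6=1, bit7=1 (all 1) -> maybe
Query results in order: no no no maybe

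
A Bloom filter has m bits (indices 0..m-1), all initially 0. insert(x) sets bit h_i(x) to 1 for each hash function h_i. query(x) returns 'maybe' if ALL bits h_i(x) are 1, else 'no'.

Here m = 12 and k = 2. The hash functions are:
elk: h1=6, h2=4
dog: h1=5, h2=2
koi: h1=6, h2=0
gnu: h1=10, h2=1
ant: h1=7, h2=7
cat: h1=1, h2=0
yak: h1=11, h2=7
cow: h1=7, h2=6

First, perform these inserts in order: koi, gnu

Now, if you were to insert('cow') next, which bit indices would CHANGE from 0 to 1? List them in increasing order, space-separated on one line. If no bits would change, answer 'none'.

Start: bits=000000000000
After insert 'koi': sets bits 0 6 -> bits=100000100000
After insert 'gnu': sets bits 1 10 -> bits=110000100010
insert 'cow' would touch bits 6 7; currently bit6=1, bit7=0
Bits that are 0 among those (would change 0->1): 7

Answer: 7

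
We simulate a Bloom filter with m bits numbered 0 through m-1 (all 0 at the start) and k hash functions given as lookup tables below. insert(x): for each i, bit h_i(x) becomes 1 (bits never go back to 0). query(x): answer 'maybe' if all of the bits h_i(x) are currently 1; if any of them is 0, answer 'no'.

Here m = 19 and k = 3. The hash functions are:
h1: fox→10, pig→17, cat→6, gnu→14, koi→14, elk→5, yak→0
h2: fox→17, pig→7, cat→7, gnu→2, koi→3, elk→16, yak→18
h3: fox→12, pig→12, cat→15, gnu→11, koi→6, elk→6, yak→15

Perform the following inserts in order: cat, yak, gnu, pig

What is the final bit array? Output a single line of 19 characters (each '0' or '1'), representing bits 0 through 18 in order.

Start: bits=0000000000000000000
After insert 'cat': sets bits 6 7 15 -> bits=0000001100000001000
After insert 'yak': sets bits 0 15 18 -> bits=1000001100000001001
After insert 'gnu': sets bits 2 11 14 -> bits=1010001100010011001
After insert 'pig': sets bits 7 12 17 -> bits=1010001100011011011

Answer: 1010001100011011011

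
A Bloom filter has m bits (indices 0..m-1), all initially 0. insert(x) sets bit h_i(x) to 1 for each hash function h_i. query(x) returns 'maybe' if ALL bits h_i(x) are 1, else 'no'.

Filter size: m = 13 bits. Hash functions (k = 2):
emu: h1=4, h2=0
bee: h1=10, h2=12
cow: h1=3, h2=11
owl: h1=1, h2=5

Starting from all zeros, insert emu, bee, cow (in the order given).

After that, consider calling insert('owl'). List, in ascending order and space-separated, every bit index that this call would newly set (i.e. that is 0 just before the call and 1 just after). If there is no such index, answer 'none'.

Answer: 1 5

Derivation:
Start: bits=0000000000000
After insert 'emu': sets bits 0 4 -> bits=1000100000000
After insert 'bee': sets bits 10 12 -> bits=1000100000101
After insert 'cow': sets bits 3 11 -> bits=1001100000111
insert 'owl' would touch bits 1 5; currently bit1=0, bit5=0
Bits that are 0 among those (would change 0->1): 1 5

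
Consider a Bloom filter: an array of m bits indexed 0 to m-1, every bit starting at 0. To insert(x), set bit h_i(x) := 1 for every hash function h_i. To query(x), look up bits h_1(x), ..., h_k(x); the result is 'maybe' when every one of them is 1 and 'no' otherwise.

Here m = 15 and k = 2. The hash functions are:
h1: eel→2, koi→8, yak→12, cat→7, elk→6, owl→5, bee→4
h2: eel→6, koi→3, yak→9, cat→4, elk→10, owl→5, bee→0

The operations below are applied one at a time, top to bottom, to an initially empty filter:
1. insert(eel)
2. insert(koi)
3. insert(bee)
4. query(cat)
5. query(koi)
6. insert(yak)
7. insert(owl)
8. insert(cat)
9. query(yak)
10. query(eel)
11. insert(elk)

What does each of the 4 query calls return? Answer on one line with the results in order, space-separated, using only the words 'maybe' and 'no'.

Answer: no maybe maybe maybe

Derivation:
Start: bits=000000000000000
Op 1: insert eel -> sets bits 2 6 -> bits=001000100000000
Op 2: insert koi -> sets bits 3 8 -> bits=001100101000000
Op 3: insert bee -> sets bits 0 4 -> bits=101110101000000
Op 4: query cat -> checks bit4=1, bit7=0 (has a 0) -> no
Op 5: query koi -> checks bit3=1, bit8=1 (all 1) -> maybe
Op 6: insert yak -> sets bits 9 12 -> bits=101110101100100
Op 7: insert owl -> sets bits 5 -> bits=101111101100100
Op 8: insert cat -> sets bits 4 7 -> bits=101111111100100
Op 9: query yak -> checks bit9=1, bit12=1 (all 1) -> maybe
Op 10: query eel -> checks bit2=1, bit6=1 (all 1) -> maybe
Op 11: insert elk -> sets bits 6 10 -> bits=101111111110100
Query results in order: no maybe maybe maybe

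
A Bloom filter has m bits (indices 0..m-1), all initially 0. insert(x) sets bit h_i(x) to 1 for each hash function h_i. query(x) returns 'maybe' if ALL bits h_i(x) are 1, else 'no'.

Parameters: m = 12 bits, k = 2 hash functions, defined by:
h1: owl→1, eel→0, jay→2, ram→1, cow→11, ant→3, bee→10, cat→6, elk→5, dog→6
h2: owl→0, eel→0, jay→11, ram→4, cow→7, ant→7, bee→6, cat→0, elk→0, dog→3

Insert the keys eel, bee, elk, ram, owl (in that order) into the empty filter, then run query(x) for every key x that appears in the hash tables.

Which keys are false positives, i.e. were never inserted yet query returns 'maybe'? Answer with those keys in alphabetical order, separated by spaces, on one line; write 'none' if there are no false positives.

Answer: cat

Derivation:
Start: bits=000000000000
After insert 'eel': sets bits 0 -> bits=100000000000
After insert 'bee': sets bits 6 10 -> bits=100000100010
After insert 'elk': sets bits 0 5 -> bits=100001100010
After insert 'ram': sets bits 1 4 -> bits=110011100010
After insert 'owl': sets bits 0 1 -> bits=110011100010
Not inserted: ant cat cow dog jay — query each against bits=110011100010:
query ant: checks bit3=0, bit7=0 (has a 0) -> no => not a false positive
query cat: checks bit0=1, bit6=1 (all 1) -> maybe => FALSE POSITIVE
query cow: checks bit7=0, bit11=0 (has a 0) -> no => not a false positive
query dog: checks bit3=0, bit6=1 (has a 0) -> no => not a false positive
query jay: checks bit2=0, bit11=0 (has a 0) -> no => not a false positive
False positives (alphabetical): cat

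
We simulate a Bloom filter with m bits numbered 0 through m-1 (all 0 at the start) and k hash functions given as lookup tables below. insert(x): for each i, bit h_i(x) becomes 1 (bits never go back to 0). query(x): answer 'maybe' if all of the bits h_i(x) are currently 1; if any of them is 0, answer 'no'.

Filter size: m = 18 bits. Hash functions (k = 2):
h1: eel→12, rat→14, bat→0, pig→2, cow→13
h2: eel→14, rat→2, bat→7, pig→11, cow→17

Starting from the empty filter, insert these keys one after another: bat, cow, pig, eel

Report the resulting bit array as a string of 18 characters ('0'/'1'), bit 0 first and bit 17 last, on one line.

Start: bits=000000000000000000
After insert 'bat': sets bits 0 7 -> bits=100000010000000000
After insert 'cow': sets bits 13 17 -> bits=100000010000010001
After insert 'pig': sets bits 2 11 -> bits=101000010001010001
After insert 'eel': sets bits 12 14 -> bits=101000010001111001

Answer: 101000010001111001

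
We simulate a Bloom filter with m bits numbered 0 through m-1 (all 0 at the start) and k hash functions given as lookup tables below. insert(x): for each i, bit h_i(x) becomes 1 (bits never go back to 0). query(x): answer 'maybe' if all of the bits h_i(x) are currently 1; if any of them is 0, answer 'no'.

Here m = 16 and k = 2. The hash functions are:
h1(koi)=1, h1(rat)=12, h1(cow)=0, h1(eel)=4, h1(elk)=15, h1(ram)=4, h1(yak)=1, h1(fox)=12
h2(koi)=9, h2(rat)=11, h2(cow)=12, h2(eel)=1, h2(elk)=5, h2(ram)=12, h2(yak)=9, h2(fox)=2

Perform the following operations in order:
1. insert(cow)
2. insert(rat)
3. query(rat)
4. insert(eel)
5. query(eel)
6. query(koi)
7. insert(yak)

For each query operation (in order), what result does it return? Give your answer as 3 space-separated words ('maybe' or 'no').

Answer: maybe maybe no

Derivation:
Start: bits=0000000000000000
Op 1: insert cow -> sets bits 0 12 -> bits=1000000000001000
Op 2: insert rat -> sets bits 11 12 -> bits=1000000000011000
Op 3: query rat -> checks bit11=1, bit12=1 (all 1) -> maybe
Op 4: insert eel -> sets bits 1 4 -> bits=1100100000011000
Op 5: query eel -> checks bit1=1, bit4=1 (all 1) -> maybe
Op 6: query koi -> checks bit1=1, bit9=0 (has a 0) -> no
Op 7: insert yak -> sets bits 1 9 -> bits=1100100001011000
Query results in order: maybe maybe no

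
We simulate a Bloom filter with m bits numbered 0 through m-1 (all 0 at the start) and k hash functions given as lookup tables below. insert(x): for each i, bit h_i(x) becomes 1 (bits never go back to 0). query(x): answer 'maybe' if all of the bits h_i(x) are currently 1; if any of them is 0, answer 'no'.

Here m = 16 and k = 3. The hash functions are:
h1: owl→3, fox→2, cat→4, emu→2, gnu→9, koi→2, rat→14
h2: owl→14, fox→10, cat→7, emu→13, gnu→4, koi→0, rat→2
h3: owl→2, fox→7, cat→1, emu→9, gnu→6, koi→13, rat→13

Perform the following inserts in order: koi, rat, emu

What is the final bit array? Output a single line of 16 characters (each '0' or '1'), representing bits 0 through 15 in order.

Start: bits=0000000000000000
After insert 'koi': sets bits 0 2 13 -> bits=1010000000000100
After insert 'rat': sets bits 2 13 14 -> bits=1010000000000110
After insert 'emu': sets bits 2 9 13 -> bits=1010000001000110

Answer: 1010000001000110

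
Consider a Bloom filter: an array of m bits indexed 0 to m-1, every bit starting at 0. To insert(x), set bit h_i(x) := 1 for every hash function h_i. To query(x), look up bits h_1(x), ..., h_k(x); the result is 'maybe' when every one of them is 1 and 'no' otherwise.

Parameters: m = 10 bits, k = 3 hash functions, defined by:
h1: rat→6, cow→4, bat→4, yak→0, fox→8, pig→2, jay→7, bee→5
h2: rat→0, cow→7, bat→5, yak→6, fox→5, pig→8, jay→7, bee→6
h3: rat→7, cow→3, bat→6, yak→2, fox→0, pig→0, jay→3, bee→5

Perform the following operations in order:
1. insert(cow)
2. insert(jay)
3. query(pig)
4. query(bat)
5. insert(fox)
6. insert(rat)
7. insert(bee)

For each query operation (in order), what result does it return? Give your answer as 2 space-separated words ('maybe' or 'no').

Answer: no no

Derivation:
Start: bits=0000000000
Op 1: insert cow -> sets bits 3 4 7 -> bits=0001100100
Op 2: insert jay -> sets bits 3 7 -> bits=0001100100
Op 3: query pig -> checks bit0=0, bit2=0, bit8=0 (has a 0) -> no
Op 4: query bat -> checks bit4=1, bit5=0, bit6=0 (has a 0) -> no
Op 5: insert fox -> sets bits 0 5 8 -> bits=1001110110
Op 6: insert rat -> sets bits 0 6 7 -> bits=1001111110
Op 7: insert bee -> sets bits 5 6 -> bits=1001111110
Query results in order: no no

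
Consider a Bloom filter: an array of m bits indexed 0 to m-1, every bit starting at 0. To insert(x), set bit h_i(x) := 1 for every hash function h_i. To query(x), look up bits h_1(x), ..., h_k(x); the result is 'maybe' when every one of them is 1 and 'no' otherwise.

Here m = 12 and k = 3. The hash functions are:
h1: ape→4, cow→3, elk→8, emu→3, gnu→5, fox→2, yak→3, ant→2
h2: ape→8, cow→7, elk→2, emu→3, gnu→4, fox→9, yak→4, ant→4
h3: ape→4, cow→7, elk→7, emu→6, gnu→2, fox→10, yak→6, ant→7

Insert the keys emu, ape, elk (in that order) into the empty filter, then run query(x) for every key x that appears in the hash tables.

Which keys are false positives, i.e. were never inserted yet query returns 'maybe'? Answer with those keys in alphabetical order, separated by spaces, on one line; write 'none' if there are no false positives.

Answer: ant cow yak

Derivation:
Start: bits=000000000000
After insert 'emu': sets bits 3 6 -> bits=000100100000
After insert 'ape': sets bits 4 8 -> bits=000110101000
After insert 'elk': sets bits 2 7 8 -> bits=001110111000
Not inserted: ant cow fox gnu yak — query each against bits=001110111000:
query ant: checks bit2=1, bit4=1, bit7=1 (all 1) -> maybe => FALSE POSITIVE
query cow: checks bit3=1, bit7=1 (all 1) -> maybe => FALSE POSITIVE
query fox: checks bit2=1, bit9=0, bit10=0 (has a 0) -> no => not a false positive
query gnu: checks bit2=1, bit4=1, bit5=0 (has a 0) -> no => not a false positive
query yak: checks bit3=1, bit4=1, bit6=1 (all 1) -> maybe => FALSE POSITIVE
False positives (alphabetical): ant cow yak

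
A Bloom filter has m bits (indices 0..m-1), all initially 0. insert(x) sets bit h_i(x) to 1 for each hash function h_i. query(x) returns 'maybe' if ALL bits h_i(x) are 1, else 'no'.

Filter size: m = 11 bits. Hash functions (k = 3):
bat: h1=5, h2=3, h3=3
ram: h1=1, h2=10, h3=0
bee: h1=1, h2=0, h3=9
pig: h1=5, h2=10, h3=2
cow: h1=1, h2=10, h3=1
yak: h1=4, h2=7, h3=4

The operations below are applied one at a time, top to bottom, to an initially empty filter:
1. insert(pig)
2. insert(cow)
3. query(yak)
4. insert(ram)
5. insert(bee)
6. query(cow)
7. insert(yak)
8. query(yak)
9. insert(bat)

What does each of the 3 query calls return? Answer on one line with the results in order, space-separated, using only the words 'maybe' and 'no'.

Answer: no maybe maybe

Derivation:
Start: bits=00000000000
Op 1: insert pig -> sets bits 2 5 10 -> bits=00100100001
Op 2: insert cow -> sets bits 1 10 -> bits=01100100001
Op 3: query yak -> checks bit4=0, bit7=0 (has a 0) -> no
Op 4: insert ram -> sets bits 0 1 10 -> bits=11100100001
Op 5: insert bee -> sets bits 0 1 9 -> bits=11100100011
Op 6: query cow -> checks bit1=1, bit10=1 (all 1) -> maybe
Op 7: insert yak -> sets bits 4 7 -> bits=11101101011
Op 8: query yak -> checks bit4=1, bit7=1 (all 1) -> maybe
Op 9: insert bat -> sets bits 3 5 -> bits=11111101011
Query results in order: no maybe maybe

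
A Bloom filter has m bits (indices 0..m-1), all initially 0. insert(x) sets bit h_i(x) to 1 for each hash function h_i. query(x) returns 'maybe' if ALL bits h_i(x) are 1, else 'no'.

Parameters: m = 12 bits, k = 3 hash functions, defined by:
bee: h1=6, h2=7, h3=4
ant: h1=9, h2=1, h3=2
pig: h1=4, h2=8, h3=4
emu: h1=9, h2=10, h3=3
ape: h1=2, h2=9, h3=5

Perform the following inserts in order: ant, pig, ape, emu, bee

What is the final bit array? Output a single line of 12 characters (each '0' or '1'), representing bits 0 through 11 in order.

Start: bits=000000000000
After insert 'ant': sets bits 1 2 9 -> bits=011000000100
After insert 'pig': sets bits 4 8 -> bits=011010001100
After insert 'ape': sets bits 2 5 9 -> bits=011011001100
After insert 'emu': sets bits 3 9 10 -> bits=011111001110
After insert 'bee': sets bits 4 6 7 -> bits=011111111110

Answer: 011111111110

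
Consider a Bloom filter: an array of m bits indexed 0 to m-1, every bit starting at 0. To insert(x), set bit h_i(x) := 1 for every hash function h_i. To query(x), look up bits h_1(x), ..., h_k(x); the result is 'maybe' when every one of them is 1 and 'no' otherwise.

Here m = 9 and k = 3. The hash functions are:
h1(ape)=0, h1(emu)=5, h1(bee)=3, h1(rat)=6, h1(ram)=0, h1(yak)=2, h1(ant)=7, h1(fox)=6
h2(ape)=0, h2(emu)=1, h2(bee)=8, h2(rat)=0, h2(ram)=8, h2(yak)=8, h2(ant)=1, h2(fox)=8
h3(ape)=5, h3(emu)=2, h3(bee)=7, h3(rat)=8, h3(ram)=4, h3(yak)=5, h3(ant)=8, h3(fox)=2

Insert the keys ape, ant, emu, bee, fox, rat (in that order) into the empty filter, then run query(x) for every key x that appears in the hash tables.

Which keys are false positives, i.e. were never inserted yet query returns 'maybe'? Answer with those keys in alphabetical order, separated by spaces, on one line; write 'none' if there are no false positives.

Answer: yak

Derivation:
Start: bits=000000000
After insert 'ape': sets bits 0 5 -> bits=100001000
After insert 'ant': sets bits 1 7 8 -> bits=110001011
After insert 'emu': sets bits 1 2 5 -> bits=111001011
After insert 'bee': sets bits 3 7 8 -> bits=111101011
After insert 'fox': sets bits 2 6 8 -> bits=111101111
After insert 'rat': sets bits 0 6 8 -> bits=111101111
Not inserted: ram yak — query each against bits=111101111:
query ram: checks bit0=1, bit4=0, bit8=1 (has a 0) -> no => not a false positive
query yak: checks bit2=1, bit5=1, bit8=1 (all 1) -> maybe => FALSE POSITIVE
False positives (alphabetical): yak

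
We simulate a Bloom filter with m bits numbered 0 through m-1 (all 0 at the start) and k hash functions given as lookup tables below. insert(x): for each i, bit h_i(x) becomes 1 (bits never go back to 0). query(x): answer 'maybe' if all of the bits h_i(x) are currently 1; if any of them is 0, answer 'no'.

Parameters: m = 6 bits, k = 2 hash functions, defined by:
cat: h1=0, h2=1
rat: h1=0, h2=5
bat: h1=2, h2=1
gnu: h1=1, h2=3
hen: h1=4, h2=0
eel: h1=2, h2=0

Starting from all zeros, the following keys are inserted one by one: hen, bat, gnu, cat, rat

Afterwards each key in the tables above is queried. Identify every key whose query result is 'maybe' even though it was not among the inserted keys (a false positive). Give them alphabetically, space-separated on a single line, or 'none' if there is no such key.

Answer: eel

Derivation:
Start: bits=000000
After insert 'hen': sets bits 0 4 -> bits=100010
After insert 'bat': sets bits 1 2 -> bits=111010
After insert 'gnu': sets bits 1 3 -> bits=111110
After insert 'cat': sets bits 0 1 -> bits=111110
After insert 'rat': sets bits 0 5 -> bits=111111
Not inserted: eel — query each against bits=111111:
query eel: checks bit0=1, bit2=1 (all 1) -> maybe => FALSE POSITIVE
False positives (alphabetical): eel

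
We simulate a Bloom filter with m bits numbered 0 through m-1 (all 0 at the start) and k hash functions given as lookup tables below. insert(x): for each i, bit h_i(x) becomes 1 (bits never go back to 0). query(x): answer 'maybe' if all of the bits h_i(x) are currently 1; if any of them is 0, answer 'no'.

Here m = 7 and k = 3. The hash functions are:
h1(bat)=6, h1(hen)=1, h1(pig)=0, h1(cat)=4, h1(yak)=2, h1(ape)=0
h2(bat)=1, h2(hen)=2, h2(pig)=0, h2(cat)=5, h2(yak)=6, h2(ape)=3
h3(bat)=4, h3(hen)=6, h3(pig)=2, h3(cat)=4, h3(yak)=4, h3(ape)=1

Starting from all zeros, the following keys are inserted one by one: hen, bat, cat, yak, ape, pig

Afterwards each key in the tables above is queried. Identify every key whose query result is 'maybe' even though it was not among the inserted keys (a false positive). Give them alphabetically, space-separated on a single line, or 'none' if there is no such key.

Start: bits=0000000
After insert 'hen': sets bits 1 2 6 -> bits=0110001
After insert 'bat': sets bits 1 4 6 -> bits=0110101
After insert 'cat': sets bits 4 5 -> bits=0110111
After insert 'yak': sets bits 2 4 6 -> bits=0110111
After insert 'ape': sets bits 0 1 3 -> bits=1111111
After insert 'pig': sets bits 0 2 -> bits=1111111
Not inserted: (none) — query each against bits=1111111:
False positives (alphabetical): none

Answer: none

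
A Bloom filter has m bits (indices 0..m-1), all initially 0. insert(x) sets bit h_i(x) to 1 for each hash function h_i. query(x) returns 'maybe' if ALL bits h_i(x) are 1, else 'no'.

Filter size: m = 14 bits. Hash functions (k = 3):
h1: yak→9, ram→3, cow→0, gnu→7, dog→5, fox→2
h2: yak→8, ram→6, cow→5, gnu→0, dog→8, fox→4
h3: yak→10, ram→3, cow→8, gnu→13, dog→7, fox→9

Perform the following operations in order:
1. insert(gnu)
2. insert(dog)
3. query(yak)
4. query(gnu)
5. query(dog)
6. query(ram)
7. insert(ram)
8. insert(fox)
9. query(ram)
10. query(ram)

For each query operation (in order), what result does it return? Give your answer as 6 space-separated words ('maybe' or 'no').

Answer: no maybe maybe no maybe maybe

Derivation:
Start: bits=00000000000000
Op 1: insert gnu -> sets bits 0 7 13 -> bits=10000001000001
Op 2: insert dog -> sets bits 5 7 8 -> bits=10000101100001
Op 3: query yak -> checks bit8=1, bit9=0, bit10=0 (has a 0) -> no
Op 4: query gnu -> checks bit0=1, bit7=1, bit13=1 (all 1) -> maybe
Op 5: query dog -> checks bit5=1, bit7=1, bit8=1 (all 1) -> maybe
Op 6: query ram -> checks bit3=0, bit6=0 (has a 0) -> no
Op 7: insert ram -> sets bits 3 6 -> bits=10010111100001
Op 8: insert fox -> sets bits 2 4 9 -> bits=10111111110001
Op 9: query ram -> checks bit3=1, bit6=1 (all 1) -> maybe
Op 10: query ram -> checks bit3=1, bit6=1 (all 1) -> maybe
Query results in order: no maybe maybe no maybe maybe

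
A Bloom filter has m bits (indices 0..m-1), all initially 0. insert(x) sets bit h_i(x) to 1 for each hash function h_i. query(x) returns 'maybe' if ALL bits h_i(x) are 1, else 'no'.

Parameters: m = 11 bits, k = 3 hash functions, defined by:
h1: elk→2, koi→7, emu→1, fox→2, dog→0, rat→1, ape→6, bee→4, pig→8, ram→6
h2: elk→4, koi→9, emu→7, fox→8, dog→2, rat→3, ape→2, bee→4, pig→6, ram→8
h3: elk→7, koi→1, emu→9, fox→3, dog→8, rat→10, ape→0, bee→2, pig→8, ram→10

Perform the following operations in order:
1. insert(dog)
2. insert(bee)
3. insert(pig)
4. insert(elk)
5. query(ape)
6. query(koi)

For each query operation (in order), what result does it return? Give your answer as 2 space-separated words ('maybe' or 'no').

Start: bits=00000000000
Op 1: insert dog -> sets bits 0 2 8 -> bits=10100000100
Op 2: insert bee -> sets bits 2 4 -> bits=10101000100
Op 3: insert pig -> sets bits 6 8 -> bits=10101010100
Op 4: insert elk -> sets bits 2 4 7 -> bits=10101011100
Op 5: query ape -> checks bit0=1, bit2=1, bit6=1 (all 1) -> maybe
Op 6: query koi -> checks bit1=0, bit7=1, bit9=0 (has a 0) -> no
Query results in order: maybe no

Answer: maybe no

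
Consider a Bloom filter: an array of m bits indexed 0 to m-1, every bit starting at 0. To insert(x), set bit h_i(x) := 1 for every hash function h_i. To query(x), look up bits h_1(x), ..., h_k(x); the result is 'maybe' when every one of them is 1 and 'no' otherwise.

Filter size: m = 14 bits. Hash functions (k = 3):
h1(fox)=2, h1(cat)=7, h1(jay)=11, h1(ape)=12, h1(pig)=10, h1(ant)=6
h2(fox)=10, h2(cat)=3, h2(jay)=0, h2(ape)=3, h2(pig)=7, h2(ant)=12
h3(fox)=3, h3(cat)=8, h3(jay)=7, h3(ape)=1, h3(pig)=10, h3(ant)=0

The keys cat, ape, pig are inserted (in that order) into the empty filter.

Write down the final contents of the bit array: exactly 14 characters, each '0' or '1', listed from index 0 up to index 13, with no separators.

Answer: 01010001101010

Derivation:
Start: bits=00000000000000
After insert 'cat': sets bits 3 7 8 -> bits=00010001100000
After insert 'ape': sets bits 1 3 12 -> bits=01010001100010
After insert 'pig': sets bits 7 10 -> bits=01010001101010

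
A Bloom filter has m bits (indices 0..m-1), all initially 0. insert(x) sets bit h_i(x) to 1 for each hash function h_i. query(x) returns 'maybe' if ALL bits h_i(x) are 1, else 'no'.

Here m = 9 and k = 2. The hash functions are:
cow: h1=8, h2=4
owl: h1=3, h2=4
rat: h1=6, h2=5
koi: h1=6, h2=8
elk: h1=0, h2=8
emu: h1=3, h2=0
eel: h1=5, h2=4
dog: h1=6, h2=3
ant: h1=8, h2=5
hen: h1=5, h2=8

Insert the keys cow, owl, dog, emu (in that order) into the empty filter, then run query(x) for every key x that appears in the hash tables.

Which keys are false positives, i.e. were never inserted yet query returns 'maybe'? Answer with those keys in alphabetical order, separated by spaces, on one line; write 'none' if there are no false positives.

Start: bits=000000000
After insert 'cow': sets bits 4 8 -> bits=000010001
After insert 'owl': sets bits 3 4 -> bits=000110001
After insert 'dog': sets bits 3 6 -> bits=000110101
After insert 'emu': sets bits 0 3 -> bits=100110101
Not inserted: ant eel elk hen koi rat — query each against bits=100110101:
query ant: checks bit5=0, bit8=1 (has a 0) -> no => not a false positive
query eel: checks bit4=1, bit5=0 (has a 0) -> no => not a false positive
query elk: checks bit0=1, bit8=1 (all 1) -> maybe => FALSE POSITIVE
query hen: checks bit5=0, bit8=1 (has a 0) -> no => not a false positive
query koi: checks bit6=1, bit8=1 (all 1) -> maybe => FALSE POSITIVE
query rat: checks bit5=0, bit6=1 (has a 0) -> no => not a false positive
False positives (alphabetical): elk koi

Answer: elk koi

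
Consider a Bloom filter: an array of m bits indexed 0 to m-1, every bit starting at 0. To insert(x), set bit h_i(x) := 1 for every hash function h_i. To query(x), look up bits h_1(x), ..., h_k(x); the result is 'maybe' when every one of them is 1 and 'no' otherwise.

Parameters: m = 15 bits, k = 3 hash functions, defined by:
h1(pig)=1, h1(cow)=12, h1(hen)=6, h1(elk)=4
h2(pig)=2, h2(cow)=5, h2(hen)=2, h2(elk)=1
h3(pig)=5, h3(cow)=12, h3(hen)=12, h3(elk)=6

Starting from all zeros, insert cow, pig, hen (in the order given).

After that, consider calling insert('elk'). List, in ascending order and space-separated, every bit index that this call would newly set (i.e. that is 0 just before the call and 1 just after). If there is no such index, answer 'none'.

Answer: 4

Derivation:
Start: bits=000000000000000
After insert 'cow': sets bits 5 12 -> bits=000001000000100
After insert 'pig': sets bits 1 2 5 -> bits=011001000000100
After insert 'hen': sets bits 2 6 12 -> bits=011001100000100
insert 'elk' would touch bits 1 4 6; currently bit1=1, bit4=0, bit6=1
Bits that are 0 among those (would change 0->1): 4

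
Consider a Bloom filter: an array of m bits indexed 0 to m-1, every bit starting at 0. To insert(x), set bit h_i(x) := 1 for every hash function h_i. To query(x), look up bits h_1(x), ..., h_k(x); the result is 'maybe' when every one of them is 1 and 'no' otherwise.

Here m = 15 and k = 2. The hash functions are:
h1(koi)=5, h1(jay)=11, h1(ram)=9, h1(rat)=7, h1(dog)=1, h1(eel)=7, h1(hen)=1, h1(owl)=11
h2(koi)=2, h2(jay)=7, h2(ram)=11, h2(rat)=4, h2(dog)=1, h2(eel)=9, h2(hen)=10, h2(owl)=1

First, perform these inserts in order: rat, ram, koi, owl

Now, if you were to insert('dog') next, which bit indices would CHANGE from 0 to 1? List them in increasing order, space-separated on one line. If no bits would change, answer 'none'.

Answer: none

Derivation:
Start: bits=000000000000000
After insert 'rat': sets bits 4 7 -> bits=000010010000000
After insert 'ram': sets bits 9 11 -> bits=000010010101000
After insert 'koi': sets bits 2 5 -> bits=001011010101000
After insert 'owl': sets bits 1 11 -> bits=011011010101000
insert 'dog' would touch bits 1; currently bit1=1
Bits that are 0 among those (would change 0->1): none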